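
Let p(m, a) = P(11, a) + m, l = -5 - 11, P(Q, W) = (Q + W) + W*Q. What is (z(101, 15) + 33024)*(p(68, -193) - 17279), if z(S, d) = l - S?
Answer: -642213012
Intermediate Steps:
P(Q, W) = Q + W + Q*W (P(Q, W) = (Q + W) + Q*W = Q + W + Q*W)
l = -16
p(m, a) = 11 + m + 12*a (p(m, a) = (11 + a + 11*a) + m = (11 + 12*a) + m = 11 + m + 12*a)
z(S, d) = -16 - S
(z(101, 15) + 33024)*(p(68, -193) - 17279) = ((-16 - 1*101) + 33024)*((11 + 68 + 12*(-193)) - 17279) = ((-16 - 101) + 33024)*((11 + 68 - 2316) - 17279) = (-117 + 33024)*(-2237 - 17279) = 32907*(-19516) = -642213012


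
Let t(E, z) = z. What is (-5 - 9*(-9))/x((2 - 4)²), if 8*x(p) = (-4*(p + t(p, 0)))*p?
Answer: -19/2 ≈ -9.5000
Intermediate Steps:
x(p) = -p²/2 (x(p) = ((-4*(p + 0))*p)/8 = ((-4*p)*p)/8 = (-4*p²)/8 = -p²/2)
(-5 - 9*(-9))/x((2 - 4)²) = (-5 - 9*(-9))/((-(2 - 4)⁴/2)) = (-5 + 81)/((-((-2)²)²/2)) = 76/((-½*4²)) = 76/((-½*16)) = 76/(-8) = 76*(-⅛) = -19/2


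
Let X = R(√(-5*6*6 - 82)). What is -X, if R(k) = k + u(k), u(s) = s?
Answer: -2*I*√262 ≈ -32.373*I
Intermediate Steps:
R(k) = 2*k (R(k) = k + k = 2*k)
X = 2*I*√262 (X = 2*√(-5*6*6 - 82) = 2*√(-30*6 - 82) = 2*√(-180 - 82) = 2*√(-262) = 2*(I*√262) = 2*I*√262 ≈ 32.373*I)
-X = -2*I*√262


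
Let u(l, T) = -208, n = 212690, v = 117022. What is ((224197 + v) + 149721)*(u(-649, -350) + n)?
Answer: 104315913080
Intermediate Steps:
((224197 + v) + 149721)*(u(-649, -350) + n) = ((224197 + 117022) + 149721)*(-208 + 212690) = (341219 + 149721)*212482 = 490940*212482 = 104315913080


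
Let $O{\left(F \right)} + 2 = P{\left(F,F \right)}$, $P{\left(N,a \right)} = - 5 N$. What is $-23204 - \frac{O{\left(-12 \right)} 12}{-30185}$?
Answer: $- \frac{700412044}{30185} \approx -23204.0$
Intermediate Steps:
$O{\left(F \right)} = -2 - 5 F$
$-23204 - \frac{O{\left(-12 \right)} 12}{-30185} = -23204 - \frac{\left(-2 - -60\right) 12}{-30185} = -23204 - \left(-2 + 60\right) 12 \left(- \frac{1}{30185}\right) = -23204 - 58 \cdot 12 \left(- \frac{1}{30185}\right) = -23204 - 696 \left(- \frac{1}{30185}\right) = -23204 - - \frac{696}{30185} = -23204 + \frac{696}{30185} = - \frac{700412044}{30185}$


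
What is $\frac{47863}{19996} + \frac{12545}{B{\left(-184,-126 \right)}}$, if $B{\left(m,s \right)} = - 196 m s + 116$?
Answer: $\frac{27154516663}{11357598026} \approx 2.3909$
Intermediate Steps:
$B{\left(m,s \right)} = 116 - 196 m s$ ($B{\left(m,s \right)} = - 196 m s + 116 = 116 - 196 m s$)
$\frac{47863}{19996} + \frac{12545}{B{\left(-184,-126 \right)}} = \frac{47863}{19996} + \frac{12545}{116 - \left(-36064\right) \left(-126\right)} = 47863 \cdot \frac{1}{19996} + \frac{12545}{116 - 4544064} = \frac{47863}{19996} + \frac{12545}{-4543948} = \frac{47863}{19996} + 12545 \left(- \frac{1}{4543948}\right) = \frac{47863}{19996} - \frac{12545}{4543948} = \frac{27154516663}{11357598026}$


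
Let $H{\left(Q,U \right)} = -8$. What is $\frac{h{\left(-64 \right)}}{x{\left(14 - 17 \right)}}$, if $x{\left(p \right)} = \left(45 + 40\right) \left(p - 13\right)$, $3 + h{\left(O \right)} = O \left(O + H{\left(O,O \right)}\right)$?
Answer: $- \frac{921}{272} \approx -3.386$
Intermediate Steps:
$h{\left(O \right)} = -3 + O \left(-8 + O\right)$ ($h{\left(O \right)} = -3 + O \left(O - 8\right) = -3 + O \left(-8 + O\right)$)
$x{\left(p \right)} = -1105 + 85 p$ ($x{\left(p \right)} = 85 \left(-13 + p\right) = -1105 + 85 p$)
$\frac{h{\left(-64 \right)}}{x{\left(14 - 17 \right)}} = \frac{-3 + \left(-64\right)^{2} - -512}{-1105 + 85 \left(14 - 17\right)} = \frac{-3 + 4096 + 512}{-1105 + 85 \left(-3\right)} = \frac{4605}{-1105 - 255} = \frac{4605}{-1360} = 4605 \left(- \frac{1}{1360}\right) = - \frac{921}{272}$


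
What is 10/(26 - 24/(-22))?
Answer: 55/149 ≈ 0.36913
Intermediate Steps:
10/(26 - 24/(-22)) = 10/(26 - 24*(-1/22)) = 10/(26 + 12/11) = 10/(298/11) = (11/298)*10 = 55/149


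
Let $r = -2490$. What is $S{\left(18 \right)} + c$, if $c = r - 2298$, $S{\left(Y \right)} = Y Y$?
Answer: $-4464$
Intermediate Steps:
$S{\left(Y \right)} = Y^{2}$
$c = -4788$ ($c = -2490 - 2298 = -4788$)
$S{\left(18 \right)} + c = 18^{2} - 4788 = 324 - 4788 = -4464$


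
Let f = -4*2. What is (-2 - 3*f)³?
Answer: 10648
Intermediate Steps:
f = -8
(-2 - 3*f)³ = (-2 - 3*(-8))³ = (-2 + 24)³ = 22³ = 10648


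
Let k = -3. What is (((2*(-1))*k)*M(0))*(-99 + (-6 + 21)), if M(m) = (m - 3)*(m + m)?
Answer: 0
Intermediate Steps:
M(m) = 2*m*(-3 + m) (M(m) = (-3 + m)*(2*m) = 2*m*(-3 + m))
(((2*(-1))*k)*M(0))*(-99 + (-6 + 21)) = (((2*(-1))*(-3))*(2*0*(-3 + 0)))*(-99 + (-6 + 21)) = ((-2*(-3))*(2*0*(-3)))*(-99 + 15) = (6*0)*(-84) = 0*(-84) = 0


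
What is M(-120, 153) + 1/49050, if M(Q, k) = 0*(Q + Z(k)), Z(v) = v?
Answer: 1/49050 ≈ 2.0387e-5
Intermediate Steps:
M(Q, k) = 0 (M(Q, k) = 0*(Q + k) = 0)
M(-120, 153) + 1/49050 = 0 + 1/49050 = 1/49050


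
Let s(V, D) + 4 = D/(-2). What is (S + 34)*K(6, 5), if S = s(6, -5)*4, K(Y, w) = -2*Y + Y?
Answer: -168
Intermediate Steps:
s(V, D) = -4 - D/2 (s(V, D) = -4 + D/(-2) = -4 + D*(-½) = -4 - D/2)
K(Y, w) = -Y
S = -6 (S = (-4 - ½*(-5))*4 = (-4 + 5/2)*4 = -3/2*4 = -6)
(S + 34)*K(6, 5) = (-6 + 34)*(-1*6) = 28*(-6) = -168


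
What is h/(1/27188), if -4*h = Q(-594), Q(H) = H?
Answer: 4037418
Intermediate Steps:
h = 297/2 (h = -1/4*(-594) = 297/2 ≈ 148.50)
h/(1/27188) = 297/(2*(1/27188)) = (297/2)*27188 = 4037418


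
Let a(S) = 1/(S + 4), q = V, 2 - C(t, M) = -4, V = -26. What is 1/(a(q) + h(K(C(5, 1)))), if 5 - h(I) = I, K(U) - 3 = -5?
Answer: 22/153 ≈ 0.14379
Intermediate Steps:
C(t, M) = 6 (C(t, M) = 2 - 1*(-4) = 2 + 4 = 6)
K(U) = -2 (K(U) = 3 - 5 = -2)
h(I) = 5 - I
q = -26
a(S) = 1/(4 + S)
1/(a(q) + h(K(C(5, 1)))) = 1/(1/(4 - 26) + (5 - 1*(-2))) = 1/(1/(-22) + (5 + 2)) = 1/(-1/22 + 7) = 1/(153/22) = 22/153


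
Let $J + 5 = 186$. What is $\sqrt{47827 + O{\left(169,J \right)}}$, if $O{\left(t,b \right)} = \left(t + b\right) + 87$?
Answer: $2 \sqrt{12066} \approx 219.69$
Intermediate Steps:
$J = 181$ ($J = -5 + 186 = 181$)
$O{\left(t,b \right)} = 87 + b + t$ ($O{\left(t,b \right)} = \left(b + t\right) + 87 = 87 + b + t$)
$\sqrt{47827 + O{\left(169,J \right)}} = \sqrt{47827 + \left(87 + 181 + 169\right)} = \sqrt{47827 + 437} = \sqrt{48264} = 2 \sqrt{12066}$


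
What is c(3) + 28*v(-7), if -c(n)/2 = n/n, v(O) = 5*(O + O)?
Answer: -1962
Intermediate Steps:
v(O) = 10*O (v(O) = 5*(2*O) = 10*O)
c(n) = -2 (c(n) = -2*n/n = -2*1 = -2)
c(3) + 28*v(-7) = -2 + 28*(10*(-7)) = -2 + 28*(-70) = -2 - 1960 = -1962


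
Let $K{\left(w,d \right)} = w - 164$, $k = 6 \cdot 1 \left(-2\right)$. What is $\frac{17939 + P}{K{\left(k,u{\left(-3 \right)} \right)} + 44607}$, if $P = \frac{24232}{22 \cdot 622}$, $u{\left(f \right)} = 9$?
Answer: $\frac{61375377}{151998451} \approx 0.40379$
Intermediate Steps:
$k = -12$ ($k = 6 \left(-2\right) = -12$)
$P = \frac{6058}{3421}$ ($P = \frac{24232}{13684} = 24232 \cdot \frac{1}{13684} = \frac{6058}{3421} \approx 1.7708$)
$K{\left(w,d \right)} = -164 + w$
$\frac{17939 + P}{K{\left(k,u{\left(-3 \right)} \right)} + 44607} = \frac{17939 + \frac{6058}{3421}}{\left(-164 - 12\right) + 44607} = \frac{61375377}{3421 \left(-176 + 44607\right)} = \frac{61375377}{3421 \cdot 44431} = \frac{61375377}{3421} \cdot \frac{1}{44431} = \frac{61375377}{151998451}$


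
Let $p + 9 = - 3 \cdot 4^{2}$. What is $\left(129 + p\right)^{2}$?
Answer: $5184$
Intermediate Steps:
$p = -57$ ($p = -9 - 3 \cdot 4^{2} = -9 - 48 = -57$)
$\left(129 + p\right)^{2} = \left(129 - 57\right)^{2} = 72^{2} = 5184$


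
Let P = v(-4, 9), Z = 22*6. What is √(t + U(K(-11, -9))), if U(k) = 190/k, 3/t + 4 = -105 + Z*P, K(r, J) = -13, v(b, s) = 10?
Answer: I*√3621692893/15743 ≈ 3.8227*I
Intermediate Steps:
Z = 132
P = 10
t = 3/1211 (t = 3/(-4 + (-105 + 132*10)) = 3/(-4 + (-105 + 1320)) = 3/(-4 + 1215) = 3/1211 ≈ 0.0024773)
√(t + U(K(-11, -9))) = √(3/1211 + 190/(-13)) = √(3/1211 + 190*(-1/13)) = √(3/1211 - 190/13) = √(-230051/15743) = I*√3621692893/15743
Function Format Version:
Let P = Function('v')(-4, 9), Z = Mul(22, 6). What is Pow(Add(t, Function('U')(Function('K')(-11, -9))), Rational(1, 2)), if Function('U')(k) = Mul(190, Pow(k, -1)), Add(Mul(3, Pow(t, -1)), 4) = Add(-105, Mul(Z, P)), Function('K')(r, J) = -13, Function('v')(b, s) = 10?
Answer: Mul(Rational(1, 15743), I, Pow(3621692893, Rational(1, 2))) ≈ Mul(3.8227, I)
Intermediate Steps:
Z = 132
P = 10
t = Rational(3, 1211) (t = Mul(3, Pow(Add(-4, Add(-105, Mul(132, 10))), -1)) = Mul(3, Pow(Add(-4, Add(-105, 1320)), -1)) = Mul(3, Pow(Add(-4, 1215), -1)) = Mul(3, Pow(1211, -1)) = Mul(3, Rational(1, 1211)) = Rational(3, 1211) ≈ 0.0024773)
Pow(Add(t, Function('U')(Function('K')(-11, -9))), Rational(1, 2)) = Pow(Add(Rational(3, 1211), Mul(190, Pow(-13, -1))), Rational(1, 2)) = Pow(Add(Rational(3, 1211), Mul(190, Rational(-1, 13))), Rational(1, 2)) = Pow(Add(Rational(3, 1211), Rational(-190, 13)), Rational(1, 2)) = Pow(Rational(-230051, 15743), Rational(1, 2)) = Mul(Rational(1, 15743), I, Pow(3621692893, Rational(1, 2)))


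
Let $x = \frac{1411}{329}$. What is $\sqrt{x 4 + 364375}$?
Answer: $\frac{\sqrt{39442171251}}{329} \approx 603.65$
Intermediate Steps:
$x = \frac{1411}{329}$ ($x = 1411 \cdot \frac{1}{329} = \frac{1411}{329} \approx 4.2888$)
$\sqrt{x 4 + 364375} = \sqrt{\frac{1411}{329} \cdot 4 + 364375} = \sqrt{\frac{5644}{329} + 364375} = \sqrt{\frac{119885019}{329}} = \frac{\sqrt{39442171251}}{329}$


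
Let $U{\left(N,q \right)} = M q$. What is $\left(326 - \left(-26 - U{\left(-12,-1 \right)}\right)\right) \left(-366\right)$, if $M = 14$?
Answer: $-123708$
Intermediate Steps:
$U{\left(N,q \right)} = 14 q$
$\left(326 - \left(-26 - U{\left(-12,-1 \right)}\right)\right) \left(-366\right) = \left(326 + \left(\left(67 + 14 \left(-1\right)\right) - 41\right)\right) \left(-366\right) = \left(326 + \left(\left(67 - 14\right) - 41\right)\right) \left(-366\right) = \left(326 + \left(53 - 41\right)\right) \left(-366\right) = \left(326 + 12\right) \left(-366\right) = 338 \left(-366\right) = -123708$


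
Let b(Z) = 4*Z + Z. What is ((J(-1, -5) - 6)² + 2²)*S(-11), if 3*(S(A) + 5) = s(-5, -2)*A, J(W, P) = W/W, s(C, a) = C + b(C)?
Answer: 3045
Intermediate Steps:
b(Z) = 5*Z
s(C, a) = 6*C (s(C, a) = C + 5*C = 6*C)
J(W, P) = 1
S(A) = -5 - 10*A (S(A) = -5 + ((6*(-5))*A)/3 = -5 + (-30*A)/3 = -5 - 10*A)
((J(-1, -5) - 6)² + 2²)*S(-11) = ((1 - 6)² + 2²)*(-5 - 10*(-11)) = ((-5)² + 4)*(-5 + 110) = (25 + 4)*105 = 29*105 = 3045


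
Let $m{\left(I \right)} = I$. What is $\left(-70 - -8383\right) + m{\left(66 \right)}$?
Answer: $8379$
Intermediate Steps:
$\left(-70 - -8383\right) + m{\left(66 \right)} = \left(-70 - -8383\right) + 66 = \left(-70 + 8383\right) + 66 = 8313 + 66 = 8379$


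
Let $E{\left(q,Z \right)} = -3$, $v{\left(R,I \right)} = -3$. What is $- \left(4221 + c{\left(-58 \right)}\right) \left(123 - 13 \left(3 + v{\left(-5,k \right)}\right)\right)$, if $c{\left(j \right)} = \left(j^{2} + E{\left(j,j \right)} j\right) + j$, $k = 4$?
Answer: $-947223$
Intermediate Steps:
$c{\left(j \right)} = j^{2} - 2 j$ ($c{\left(j \right)} = \left(j^{2} - 3 j\right) + j = j^{2} - 2 j$)
$- \left(4221 + c{\left(-58 \right)}\right) \left(123 - 13 \left(3 + v{\left(-5,k \right)}\right)\right) = - \left(4221 - 58 \left(-2 - 58\right)\right) \left(123 - 13 \left(3 - 3\right)\right) = - \left(4221 - -3480\right) \left(123 - 0\right) = - \left(4221 + 3480\right) \left(123 + 0\right) = - 7701 \cdot 123 = \left(-1\right) 947223 = -947223$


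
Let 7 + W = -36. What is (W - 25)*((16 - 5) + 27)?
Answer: -2584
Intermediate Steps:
W = -43 (W = -7 - 36 = -43)
(W - 25)*((16 - 5) + 27) = (-43 - 25)*((16 - 5) + 27) = -68*(11 + 27) = -68*38 = -2584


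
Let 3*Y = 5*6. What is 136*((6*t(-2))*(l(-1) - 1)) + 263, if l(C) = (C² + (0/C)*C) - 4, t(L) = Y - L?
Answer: -38905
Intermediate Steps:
Y = 10 (Y = (5*6)/3 = (⅓)*30 = 10)
t(L) = 10 - L
l(C) = -4 + C² (l(C) = (C² + 0*C) - 4 = (C² + 0) - 4 = C² - 4 = -4 + C²)
136*((6*t(-2))*(l(-1) - 1)) + 263 = 136*((6*(10 - 1*(-2)))*((-4 + (-1)²) - 1)) + 263 = 136*((6*(10 + 2))*((-4 + 1) - 1)) + 263 = 136*((6*12)*(-3 - 1)) + 263 = 136*(72*(-4)) + 263 = 136*(-288) + 263 = -39168 + 263 = -38905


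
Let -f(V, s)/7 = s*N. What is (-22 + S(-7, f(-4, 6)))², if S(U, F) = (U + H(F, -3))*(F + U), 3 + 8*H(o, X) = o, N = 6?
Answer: 6459819129/64 ≈ 1.0093e+8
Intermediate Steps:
H(o, X) = -3/8 + o/8
f(V, s) = -42*s (f(V, s) = -7*s*6 = -42*s)
S(U, F) = (F + U)*(-3/8 + U + F/8) (S(U, F) = (U + (-3/8 + F/8))*(F + U) = (-3/8 + U + F/8)*(F + U) = (F + U)*(-3/8 + U + F/8))
(-22 + S(-7, f(-4, 6)))² = (-22 + ((-7)² - 42*6*(-7) + (-42*6)*(-3 - 42*6)/8 + (⅛)*(-7)*(-3 - 42*6)))² = (-22 + (49 - 252*(-7) + (⅛)*(-252)*(-3 - 252) + (⅛)*(-7)*(-3 - 252)))² = (-22 + (49 + 1764 + (⅛)*(-252)*(-255) + (⅛)*(-7)*(-255)))² = (-22 + (49 + 1764 + 16065/2 + 1785/8))² = (-22 + 80549/8)² = (80373/8)² = 6459819129/64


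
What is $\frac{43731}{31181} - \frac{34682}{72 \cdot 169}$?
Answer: $- \frac{274650317}{189705204} \approx -1.4478$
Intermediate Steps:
$\frac{43731}{31181} - \frac{34682}{72 \cdot 169} = 43731 \cdot \frac{1}{31181} - \frac{34682}{12168} = \frac{43731}{31181} - \frac{17341}{6084} = - \frac{274650317}{189705204}$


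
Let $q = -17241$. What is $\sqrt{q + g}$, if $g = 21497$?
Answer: $4 \sqrt{266} \approx 65.238$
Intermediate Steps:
$\sqrt{q + g} = \sqrt{-17241 + 21497} = \sqrt{4256} = 4 \sqrt{266}$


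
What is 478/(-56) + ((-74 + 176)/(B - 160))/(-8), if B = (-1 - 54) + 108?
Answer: -6304/749 ≈ -8.4165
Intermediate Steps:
B = 53 (B = -55 + 108 = 53)
478/(-56) + ((-74 + 176)/(B - 160))/(-8) = 478/(-56) + ((-74 + 176)/(53 - 160))/(-8) = 478*(-1/56) + (102/(-107))*(-⅛) = -239/28 + (102*(-1/107))*(-⅛) = -239/28 - 102/107*(-⅛) = -239/28 + 51/428 = -6304/749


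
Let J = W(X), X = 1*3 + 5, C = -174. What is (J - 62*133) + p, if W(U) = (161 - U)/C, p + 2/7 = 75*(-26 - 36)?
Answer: -5236249/406 ≈ -12897.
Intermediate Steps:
X = 8 (X = 3 + 5 = 8)
p = -32552/7 (p = -2/7 + 75*(-26 - 36) = -2/7 + 75*(-62) = -2/7 - 4650 = -32552/7 ≈ -4650.3)
W(U) = -161/174 + U/174 (W(U) = (161 - U)/(-174) = (161 - U)*(-1/174) = -161/174 + U/174)
J = -51/58 (J = -161/174 + (1/174)*8 = -161/174 + 4/87 = -51/58 ≈ -0.87931)
(J - 62*133) + p = (-51/58 - 62*133) - 32552/7 = (-51/58 - 8246) - 32552/7 = -478319/58 - 32552/7 = -5236249/406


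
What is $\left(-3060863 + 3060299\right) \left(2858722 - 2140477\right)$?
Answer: $-405090180$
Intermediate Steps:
$\left(-3060863 + 3060299\right) \left(2858722 - 2140477\right) = \left(-564\right) 718245 = -405090180$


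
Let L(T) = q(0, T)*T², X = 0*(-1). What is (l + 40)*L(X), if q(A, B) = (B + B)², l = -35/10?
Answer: 0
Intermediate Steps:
X = 0
l = -7/2 (l = -35*⅒ = -7/2 ≈ -3.5000)
q(A, B) = 4*B² (q(A, B) = (2*B)² = 4*B²)
L(T) = 4*T⁴ (L(T) = (4*T²)*T² = 4*T⁴)
(l + 40)*L(X) = (-7/2 + 40)*(4*0⁴) = 73*(4*0)/2 = (73/2)*0 = 0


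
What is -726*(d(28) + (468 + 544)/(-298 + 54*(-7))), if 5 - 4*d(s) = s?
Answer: 1778337/338 ≈ 5261.4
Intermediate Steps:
d(s) = 5/4 - s/4
-726*(d(28) + (468 + 544)/(-298 + 54*(-7))) = -726*((5/4 - 1/4*28) + (468 + 544)/(-298 + 54*(-7))) = -726*((5/4 - 7) + 1012/(-298 - 378)) = -726*(-23/4 + 1012/(-676)) = -726*(-23/4 + 1012*(-1/676)) = -726*(-23/4 - 253/169) = -726*(-4899/676) = 1778337/338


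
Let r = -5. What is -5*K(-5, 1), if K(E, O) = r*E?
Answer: -125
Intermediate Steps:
K(E, O) = -5*E
-5*K(-5, 1) = -(-25)*(-5) = -5*25 = -125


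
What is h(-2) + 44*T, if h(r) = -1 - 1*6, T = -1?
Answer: -51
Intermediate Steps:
h(r) = -7 (h(r) = -1 - 6 = -7)
h(-2) + 44*T = -7 + 44*(-1) = -7 - 44 = -51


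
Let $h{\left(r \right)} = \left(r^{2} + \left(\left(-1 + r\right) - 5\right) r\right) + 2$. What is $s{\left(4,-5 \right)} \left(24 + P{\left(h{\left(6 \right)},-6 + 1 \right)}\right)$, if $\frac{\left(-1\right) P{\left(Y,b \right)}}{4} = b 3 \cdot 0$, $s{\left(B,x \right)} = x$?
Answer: $-120$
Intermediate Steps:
$h{\left(r \right)} = 2 + r^{2} + r \left(-6 + r\right)$ ($h{\left(r \right)} = \left(r^{2} + \left(-6 + r\right) r\right) + 2 = \left(r^{2} + r \left(-6 + r\right)\right) + 2 = 2 + r^{2} + r \left(-6 + r\right)$)
$P{\left(Y,b \right)} = 0$ ($P{\left(Y,b \right)} = - 4 b 3 \cdot 0 = - 4 \cdot 3 b 0 = \left(-4\right) 0 = 0$)
$s{\left(4,-5 \right)} \left(24 + P{\left(h{\left(6 \right)},-6 + 1 \right)}\right) = - 5 \left(24 + 0\right) = \left(-5\right) 24 = -120$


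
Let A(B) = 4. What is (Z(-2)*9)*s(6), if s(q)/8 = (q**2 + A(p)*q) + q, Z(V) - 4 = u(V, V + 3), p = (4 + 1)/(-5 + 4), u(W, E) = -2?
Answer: 9504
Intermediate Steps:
p = -5 (p = 5/(-1) = 5*(-1) = -5)
Z(V) = 2 (Z(V) = 4 - 2 = 2)
s(q) = 8*q**2 + 40*q (s(q) = 8*((q**2 + 4*q) + q) = 8*(q**2 + 5*q) = 8*q**2 + 40*q)
(Z(-2)*9)*s(6) = (2*9)*(8*6*(5 + 6)) = 18*(8*6*11) = 18*528 = 9504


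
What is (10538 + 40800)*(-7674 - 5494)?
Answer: -676018784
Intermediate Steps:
(10538 + 40800)*(-7674 - 5494) = 51338*(-13168) = -676018784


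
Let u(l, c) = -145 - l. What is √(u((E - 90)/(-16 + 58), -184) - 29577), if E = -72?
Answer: I*√1456189/7 ≈ 172.39*I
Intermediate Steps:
√(u((E - 90)/(-16 + 58), -184) - 29577) = √((-145 - (-72 - 90)/(-16 + 58)) - 29577) = √((-145 - (-162)/42) - 29577) = √((-145 - 1*(-27/7)) - 29577) = √((-145 + 27/7) - 29577) = √(-988/7 - 29577) = √(-208027/7) = I*√1456189/7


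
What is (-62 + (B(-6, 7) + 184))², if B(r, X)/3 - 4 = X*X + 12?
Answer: 100489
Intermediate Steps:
B(r, X) = 48 + 3*X² (B(r, X) = 12 + 3*(X*X + 12) = 12 + 3*(X² + 12) = 12 + 3*(12 + X²) = 12 + (36 + 3*X²) = 48 + 3*X²)
(-62 + (B(-6, 7) + 184))² = (-62 + ((48 + 3*7²) + 184))² = (-62 + ((48 + 3*49) + 184))² = (-62 + ((48 + 147) + 184))² = (-62 + (195 + 184))² = (-62 + 379)² = 317² = 100489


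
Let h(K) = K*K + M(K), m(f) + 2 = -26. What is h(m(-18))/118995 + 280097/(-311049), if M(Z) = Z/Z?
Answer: -2205731270/2467551717 ≈ -0.89389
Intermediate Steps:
m(f) = -28 (m(f) = -2 - 26 = -28)
M(Z) = 1
h(K) = 1 + K**2 (h(K) = K*K + 1 = K**2 + 1 = 1 + K**2)
h(m(-18))/118995 + 280097/(-311049) = (1 + (-28)**2)/118995 + 280097/(-311049) = (1 + 784)*(1/118995) + 280097*(-1/311049) = 785*(1/118995) - 280097/311049 = 157/23799 - 280097/311049 = -2205731270/2467551717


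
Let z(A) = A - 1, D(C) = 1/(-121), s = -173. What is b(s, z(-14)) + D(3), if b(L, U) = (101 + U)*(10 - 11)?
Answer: -10407/121 ≈ -86.008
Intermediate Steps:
D(C) = -1/121
z(A) = -1 + A
b(L, U) = -101 - U (b(L, U) = (101 + U)*(-1) = -101 - U)
b(s, z(-14)) + D(3) = (-101 - (-1 - 14)) - 1/121 = (-101 - 1*(-15)) - 1/121 = (-101 + 15) - 1/121 = -86 - 1/121 = -10407/121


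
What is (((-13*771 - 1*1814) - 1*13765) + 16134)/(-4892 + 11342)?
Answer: -1578/1075 ≈ -1.4679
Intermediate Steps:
(((-13*771 - 1*1814) - 1*13765) + 16134)/(-4892 + 11342) = (((-10023 - 1814) - 13765) + 16134)/6450 = ((-11837 - 13765) + 16134)*(1/6450) = (-25602 + 16134)*(1/6450) = -9468*1/6450 = -1578/1075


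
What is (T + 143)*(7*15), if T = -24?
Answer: 12495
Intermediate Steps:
(T + 143)*(7*15) = (-24 + 143)*(7*15) = 119*105 = 12495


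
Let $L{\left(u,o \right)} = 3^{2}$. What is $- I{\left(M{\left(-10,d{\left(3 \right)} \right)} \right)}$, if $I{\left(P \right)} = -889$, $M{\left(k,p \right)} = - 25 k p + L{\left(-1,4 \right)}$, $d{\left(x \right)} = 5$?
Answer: $889$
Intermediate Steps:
$L{\left(u,o \right)} = 9$
$M{\left(k,p \right)} = 9 - 25 k p$ ($M{\left(k,p \right)} = - 25 k p + 9 = 9 - 25 k p$)
$- I{\left(M{\left(-10,d{\left(3 \right)} \right)} \right)} = \left(-1\right) \left(-889\right) = 889$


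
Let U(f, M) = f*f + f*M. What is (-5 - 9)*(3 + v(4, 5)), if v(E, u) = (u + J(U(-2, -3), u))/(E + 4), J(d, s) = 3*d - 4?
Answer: -385/4 ≈ -96.250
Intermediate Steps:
U(f, M) = f² + M*f
J(d, s) = -4 + 3*d
v(E, u) = (26 + u)/(4 + E) (v(E, u) = (u + (-4 + 3*(-2*(-3 - 2))))/(E + 4) = (u + (-4 + 3*(-2*(-5))))/(4 + E) = (u + (-4 + 3*10))/(4 + E) = (u + (-4 + 30))/(4 + E) = (u + 26)/(4 + E) = (26 + u)/(4 + E))
(-5 - 9)*(3 + v(4, 5)) = (-5 - 9)*(3 + (26 + 5)/(4 + 4)) = -14*(3 + 31/8) = -14*55/8 = -385/4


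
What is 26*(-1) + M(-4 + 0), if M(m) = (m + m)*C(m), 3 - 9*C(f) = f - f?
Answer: -86/3 ≈ -28.667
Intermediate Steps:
C(f) = ⅓ (C(f) = ⅓ - (f - f)/9 = ⅓ - ⅑*0 = ⅓ + 0 = ⅓)
M(m) = 2*m/3 (M(m) = (m + m)*(⅓) = (2*m)*(⅓) = 2*m/3)
26*(-1) + M(-4 + 0) = 26*(-1) + 2*(-4 + 0)/3 = -26 + (⅔)*(-4) = -26 - 8/3 = -86/3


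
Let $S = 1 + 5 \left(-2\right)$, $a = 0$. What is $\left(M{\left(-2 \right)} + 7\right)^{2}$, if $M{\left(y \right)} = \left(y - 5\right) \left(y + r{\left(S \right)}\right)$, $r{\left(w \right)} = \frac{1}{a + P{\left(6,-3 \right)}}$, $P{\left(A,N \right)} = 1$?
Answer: $196$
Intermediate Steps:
$S = -9$ ($S = 1 - 10 = -9$)
$r{\left(w \right)} = 1$ ($r{\left(w \right)} = \frac{1}{0 + 1} = 1^{-1} = 1$)
$M{\left(y \right)} = \left(1 + y\right) \left(-5 + y\right)$ ($M{\left(y \right)} = \left(y - 5\right) \left(y + 1\right) = \left(-5 + y\right) \left(1 + y\right) = \left(1 + y\right) \left(-5 + y\right)$)
$\left(M{\left(-2 \right)} + 7\right)^{2} = \left(\left(-5 + \left(-2\right)^{2} - -8\right) + 7\right)^{2} = \left(\left(-5 + 4 + 8\right) + 7\right)^{2} = \left(7 + 7\right)^{2} = 14^{2} = 196$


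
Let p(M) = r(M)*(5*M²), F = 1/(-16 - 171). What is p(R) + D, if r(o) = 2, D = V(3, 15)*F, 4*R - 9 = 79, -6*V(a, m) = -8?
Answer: 2715236/561 ≈ 4840.0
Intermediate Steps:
F = -1/187 (F = 1/(-187) = -1/187 ≈ -0.0053476)
V(a, m) = 4/3 (V(a, m) = -⅙*(-8) = 4/3)
R = 22 (R = 9/4 + (¼)*79 = 9/4 + 79/4 = 22)
D = -4/561 (D = (4/3)*(-1/187) = -4/561 ≈ -0.0071301)
p(M) = 10*M² (p(M) = 2*(5*M²) = 10*M²)
p(R) + D = 10*22² - 4/561 = 10*484 - 4/561 = 4840 - 4/561 = 2715236/561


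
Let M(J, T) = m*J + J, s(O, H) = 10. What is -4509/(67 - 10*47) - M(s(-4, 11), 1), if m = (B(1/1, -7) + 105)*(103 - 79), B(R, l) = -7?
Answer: -9478081/403 ≈ -23519.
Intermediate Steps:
m = 2352 (m = (-7 + 105)*(103 - 79) = 98*24 = 2352)
M(J, T) = 2353*J (M(J, T) = 2352*J + J = 2353*J)
-4509/(67 - 10*47) - M(s(-4, 11), 1) = -4509/(67 - 10*47) - 2353*10 = -4509/(67 - 470) - 1*23530 = -4509/(-403) - 23530 = -4509*(-1/403) - 23530 = 4509/403 - 23530 = -9478081/403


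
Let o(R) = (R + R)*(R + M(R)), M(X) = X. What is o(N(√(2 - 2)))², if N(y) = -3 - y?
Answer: 1296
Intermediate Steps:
o(R) = 4*R² (o(R) = (R + R)*(R + R) = (2*R)*(2*R) = 4*R²)
o(N(√(2 - 2)))² = (4*(-3 - √(2 - 2))²)² = (4*(-3 - √0)²)² = (4*(-3 - 1*0)²)² = (4*(-3 + 0)²)² = (4*(-3)²)² = (4*9)² = 36² = 1296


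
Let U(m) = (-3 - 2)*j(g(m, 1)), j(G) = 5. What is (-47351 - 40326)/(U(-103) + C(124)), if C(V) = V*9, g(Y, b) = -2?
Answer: -87677/1091 ≈ -80.364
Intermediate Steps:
C(V) = 9*V
U(m) = -25 (U(m) = (-3 - 2)*5 = -5*5 = -25)
(-47351 - 40326)/(U(-103) + C(124)) = (-47351 - 40326)/(-25 + 9*124) = -87677/(-25 + 1116) = -87677/1091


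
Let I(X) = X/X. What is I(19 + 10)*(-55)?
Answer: -55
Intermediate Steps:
I(X) = 1
I(19 + 10)*(-55) = 1*(-55) = -55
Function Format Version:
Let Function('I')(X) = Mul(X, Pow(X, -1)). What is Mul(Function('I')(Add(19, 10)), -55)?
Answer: -55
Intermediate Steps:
Function('I')(X) = 1
Mul(Function('I')(Add(19, 10)), -55) = Mul(1, -55) = -55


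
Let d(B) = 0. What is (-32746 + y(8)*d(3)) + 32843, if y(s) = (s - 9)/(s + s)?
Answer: 97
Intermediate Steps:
y(s) = (-9 + s)/(2*s) (y(s) = (-9 + s)/((2*s)) = (-9 + s)*(1/(2*s)) = (-9 + s)/(2*s))
(-32746 + y(8)*d(3)) + 32843 = (-32746 + ((1/2)*(-9 + 8)/8)*0) + 32843 = (-32746 + ((1/2)*(1/8)*(-1))*0) + 32843 = (-32746 - 1/16*0) + 32843 = (-32746 + 0) + 32843 = -32746 + 32843 = 97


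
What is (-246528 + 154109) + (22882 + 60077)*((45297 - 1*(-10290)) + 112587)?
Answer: 13951454447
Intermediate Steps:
(-246528 + 154109) + (22882 + 60077)*((45297 - 1*(-10290)) + 112587) = -92419 + 82959*((45297 + 10290) + 112587) = -92419 + 82959*(55587 + 112587) = -92419 + 82959*168174 = -92419 + 13951546866 = 13951454447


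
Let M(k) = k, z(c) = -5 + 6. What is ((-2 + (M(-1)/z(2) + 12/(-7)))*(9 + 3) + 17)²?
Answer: 76729/49 ≈ 1565.9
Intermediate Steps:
z(c) = 1
((-2 + (M(-1)/z(2) + 12/(-7)))*(9 + 3) + 17)² = ((-2 + (-1/1 + 12/(-7)))*(9 + 3) + 17)² = ((-2 + (-1*1 + 12*(-⅐)))*12 + 17)² = ((-2 + (-1 - 12/7))*12 + 17)² = ((-2 - 19/7)*12 + 17)² = (-33/7*12 + 17)² = (-396/7 + 17)² = (-277/7)² = 76729/49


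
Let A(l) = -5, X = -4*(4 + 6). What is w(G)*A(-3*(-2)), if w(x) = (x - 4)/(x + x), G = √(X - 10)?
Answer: -5/2 - I*√2 ≈ -2.5 - 1.4142*I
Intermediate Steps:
X = -40 (X = -4*10 = -40)
G = 5*I*√2 (G = √(-40 - 10) = √(-50) = 5*I*√2 ≈ 7.0711*I)
w(x) = (-4 + x)/(2*x) (w(x) = (-4 + x)/((2*x)) = (-4 + x)*(1/(2*x)) = (-4 + x)/(2*x))
w(G)*A(-3*(-2)) = ((-4 + 5*I*√2)/(2*((5*I*√2))))*(-5) = ((-I*√2/10)*(-4 + 5*I*√2)/2)*(-5) = -I*√2*(-4 + 5*I*√2)/20*(-5) = I*√2*(-4 + 5*I*√2)/4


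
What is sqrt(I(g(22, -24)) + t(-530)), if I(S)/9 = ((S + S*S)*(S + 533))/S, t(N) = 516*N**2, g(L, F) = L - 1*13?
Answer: 2*sqrt(36248295) ≈ 12041.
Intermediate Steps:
g(L, F) = -13 + L (g(L, F) = L - 13 = -13 + L)
I(S) = 9*(533 + S)*(S + S**2)/S (I(S) = 9*(((S + S*S)*(S + 533))/S) = 9*(((S + S**2)*(533 + S))/S) = 9*(((533 + S)*(S + S**2))/S) = 9*((533 + S)*(S + S**2)/S) = 9*(533 + S)*(S + S**2)/S)
sqrt(I(g(22, -24)) + t(-530)) = sqrt((4797 + 9*(-13 + 22)**2 + 4806*(-13 + 22)) + 516*(-530)**2) = sqrt((4797 + 9*9**2 + 4806*9) + 516*280900) = sqrt((4797 + 9*81 + 43254) + 144944400) = sqrt((4797 + 729 + 43254) + 144944400) = sqrt(48780 + 144944400) = sqrt(144993180) = 2*sqrt(36248295)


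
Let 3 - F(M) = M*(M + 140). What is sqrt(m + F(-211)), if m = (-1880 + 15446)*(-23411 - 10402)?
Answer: 2*I*sqrt(114680534) ≈ 21418.0*I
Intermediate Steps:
F(M) = 3 - M*(140 + M) (F(M) = 3 - M*(M + 140) = 3 - M*(140 + M))
m = -458707158 (m = 13566*(-33813) = -458707158)
sqrt(m + F(-211)) = sqrt(-458707158 + (3 - 1*(-211)**2 - 140*(-211))) = sqrt(-458707158 + (3 - 1*44521 + 29540)) = sqrt(-458707158 + (3 - 44521 + 29540)) = sqrt(-458707158 - 14978) = sqrt(-458722136) = 2*I*sqrt(114680534)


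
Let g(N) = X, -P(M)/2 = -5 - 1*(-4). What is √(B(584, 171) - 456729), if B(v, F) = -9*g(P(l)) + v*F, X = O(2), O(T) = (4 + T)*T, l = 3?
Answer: I*√356973 ≈ 597.47*I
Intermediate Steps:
P(M) = 2 (P(M) = -2*(-5 - 1*(-4)) = -2*(-5 + 4) = -2*(-1) = 2)
O(T) = T*(4 + T)
X = 12 (X = 2*(4 + 2) = 2*6 = 12)
g(N) = 12
B(v, F) = -108 + F*v (B(v, F) = -9*12 + v*F = -108 + F*v)
√(B(584, 171) - 456729) = √((-108 + 171*584) - 456729) = √((-108 + 99864) - 456729) = √(99756 - 456729) = √(-356973) = I*√356973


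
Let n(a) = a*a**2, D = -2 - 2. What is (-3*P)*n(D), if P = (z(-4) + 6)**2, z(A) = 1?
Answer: 9408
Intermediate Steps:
D = -4
n(a) = a**3
P = 49 (P = (1 + 6)**2 = 7**2 = 49)
(-3*P)*n(D) = -3*49*(-4)**3 = -147*(-64) = 9408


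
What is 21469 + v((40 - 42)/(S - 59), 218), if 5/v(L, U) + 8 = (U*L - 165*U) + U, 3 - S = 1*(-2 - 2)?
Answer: 9978168534/464771 ≈ 21469.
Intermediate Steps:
S = 7 (S = 3 - (-2 - 2) = 3 - (-4) = 3 - 1*(-4) = 3 + 4 = 7)
v(L, U) = 5/(-8 - 164*U + L*U) (v(L, U) = 5/(-8 + ((U*L - 165*U) + U)) = 5/(-8 + ((L*U - 165*U) + U)) = 5/(-8 + ((-165*U + L*U) + U)) = 5/(-8 + (-164*U + L*U)) = 5/(-8 - 164*U + L*U))
21469 + v((40 - 42)/(S - 59), 218) = 21469 + 5/(-8 - 164*218 + ((40 - 42)/(7 - 59))*218) = 21469 + 5/(-8 - 35752 - 2/(-52)*218) = 21469 + 5/(-8 - 35752 - 2*(-1/52)*218) = 21469 + 5/(-8 - 35752 + (1/26)*218) = 21469 + 5/(-8 - 35752 + 109/13) = 21469 + 5/(-464771/13) = 21469 + 5*(-13/464771) = 21469 - 65/464771 = 9978168534/464771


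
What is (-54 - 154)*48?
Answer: -9984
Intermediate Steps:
(-54 - 154)*48 = -208*48 = -9984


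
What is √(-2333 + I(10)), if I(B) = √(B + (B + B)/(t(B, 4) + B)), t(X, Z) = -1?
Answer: √(-20997 + 3*√110)/3 ≈ 48.265*I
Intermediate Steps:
I(B) = √(B + 2*B/(-1 + B)) (I(B) = √(B + (B + B)/(-1 + B)) = √(B + (2*B)/(-1 + B)) = √(B + 2*B/(-1 + B)))
√(-2333 + I(10)) = √(-2333 + √(10*(1 + 10)/(-1 + 10))) = √(-2333 + √(10*11/9)) = √(-2333 + √(10*(⅑)*11)) = √(-2333 + √(110/9)) = √(-2333 + √110/3)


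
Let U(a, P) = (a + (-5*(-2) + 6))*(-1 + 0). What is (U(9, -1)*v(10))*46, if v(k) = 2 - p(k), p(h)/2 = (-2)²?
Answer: 6900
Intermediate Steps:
p(h) = 8 (p(h) = 2*(-2)² = 2*4 = 8)
v(k) = -6 (v(k) = 2 - 1*8 = 2 - 8 = -6)
U(a, P) = -16 - a (U(a, P) = (a + (10 + 6))*(-1) = (a + 16)*(-1) = (16 + a)*(-1) = -16 - a)
(U(9, -1)*v(10))*46 = ((-16 - 1*9)*(-6))*46 = ((-16 - 9)*(-6))*46 = -25*(-6)*46 = 150*46 = 6900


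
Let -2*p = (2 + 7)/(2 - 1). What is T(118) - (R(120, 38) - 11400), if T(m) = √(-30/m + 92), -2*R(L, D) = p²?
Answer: 91281/8 + √319367/59 ≈ 11420.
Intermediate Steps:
p = -9/2 (p = -(2 + 7)/(2*(2 - 1)) = -9/(2*1) = -9/2 ≈ -4.5000)
R(L, D) = -81/8 (R(L, D) = -(-9/2)²/2 = -½*81/4 = -81/8)
T(m) = √(92 - 30/m)
T(118) - (R(120, 38) - 11400) = √(92 - 30/118) - (-81/8 - 11400) = √(92 - 30*1/118) - 1*(-91281/8) = √(92 - 15/59) + 91281/8 = √(5413/59) + 91281/8 = √319367/59 + 91281/8 = 91281/8 + √319367/59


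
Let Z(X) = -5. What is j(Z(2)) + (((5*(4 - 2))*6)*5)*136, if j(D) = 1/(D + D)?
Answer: 407999/10 ≈ 40800.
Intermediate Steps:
j(D) = 1/(2*D)
j(Z(2)) + (((5*(4 - 2))*6)*5)*136 = (1/2)/(-5) + (((5*(4 - 2))*6)*5)*136 = (1/2)*(-1/5) + (((5*2)*6)*5)*136 = -1/10 + ((10*6)*5)*136 = -1/10 + (60*5)*136 = -1/10 + 300*136 = -1/10 + 40800 = 407999/10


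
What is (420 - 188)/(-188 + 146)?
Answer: -116/21 ≈ -5.5238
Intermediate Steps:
(420 - 188)/(-188 + 146) = 232/(-42) = 232*(-1/42) = -116/21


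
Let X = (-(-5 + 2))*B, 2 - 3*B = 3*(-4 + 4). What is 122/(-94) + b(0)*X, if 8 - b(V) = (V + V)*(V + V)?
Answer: 691/47 ≈ 14.702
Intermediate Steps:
b(V) = 8 - 4*V² (b(V) = 8 - (V + V)*(V + V) = 8 - 2*V*2*V = 8 - 4*V²)
B = ⅔ (B = ⅔ - (-4 + 4) = ⅔ - 0 = ⅔ - ⅓*0 = ⅔ + 0 = ⅔ ≈ 0.66667)
X = 2 (X = -(-5 + 2)*(⅔) = -1*(-3)*(⅔) = 3*(⅔) = 2)
122/(-94) + b(0)*X = 122/(-94) + (8 - 4*0²)*2 = 122*(-1/94) + (8 - 4*0)*2 = -61/47 + (8 + 0)*2 = -61/47 + 8*2 = -61/47 + 16 = 691/47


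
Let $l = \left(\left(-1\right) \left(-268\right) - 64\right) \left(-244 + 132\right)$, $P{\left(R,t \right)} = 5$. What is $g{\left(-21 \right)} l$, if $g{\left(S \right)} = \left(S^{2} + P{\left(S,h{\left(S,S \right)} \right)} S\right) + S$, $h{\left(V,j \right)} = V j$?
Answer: $-7197120$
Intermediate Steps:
$l = -22848$ ($l = \left(268 - 64\right) \left(-112\right) = 204 \left(-112\right) = -22848$)
$g{\left(S \right)} = S^{2} + 6 S$ ($g{\left(S \right)} = \left(S^{2} + 5 S\right) + S = S^{2} + 6 S$)
$g{\left(-21 \right)} l = - 21 \left(6 - 21\right) \left(-22848\right) = \left(-21\right) \left(-15\right) \left(-22848\right) = 315 \left(-22848\right) = -7197120$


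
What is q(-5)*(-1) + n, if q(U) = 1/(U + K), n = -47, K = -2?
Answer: -328/7 ≈ -46.857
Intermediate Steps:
q(U) = 1/(-2 + U) (q(U) = 1/(U - 2) = 1/(-2 + U))
q(-5)*(-1) + n = -1/(-2 - 5) - 47 = -1/(-7) - 47 = -1/7*(-1) - 47 = 1/7 - 47 = -328/7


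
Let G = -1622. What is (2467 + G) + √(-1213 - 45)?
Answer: 845 + I*√1258 ≈ 845.0 + 35.468*I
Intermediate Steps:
(2467 + G) + √(-1213 - 45) = (2467 - 1622) + √(-1213 - 45) = 845 + √(-1258) = 845 + I*√1258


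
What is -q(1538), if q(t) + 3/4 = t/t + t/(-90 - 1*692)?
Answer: 2685/1564 ≈ 1.7168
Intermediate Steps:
q(t) = ¼ - t/782 (q(t) = -¾ + (t/t + t/(-90 - 1*692)) = -¾ + (1 + t/(-90 - 692)) = -¾ + (1 + t/(-782)) = -¾ + (1 + t*(-1/782)) = -¾ + (1 - t/782) = ¼ - t/782)
-q(1538) = -(¼ - 1/782*1538) = -(¼ - 769/391) = -1*(-2685/1564) = 2685/1564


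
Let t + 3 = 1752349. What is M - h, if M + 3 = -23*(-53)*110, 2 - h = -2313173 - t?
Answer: -3931434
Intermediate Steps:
t = 1752346 (t = -3 + 1752349 = 1752346)
h = 4065521 (h = 2 - (-2313173 - 1*1752346) = 2 - (-2313173 - 1752346) = 2 - 1*(-4065519) = 2 + 4065519 = 4065521)
M = 134087 (M = -3 - 23*(-53)*110 = -3 + 1219*110 = -3 + 134090 = 134087)
M - h = 134087 - 1*4065521 = 134087 - 4065521 = -3931434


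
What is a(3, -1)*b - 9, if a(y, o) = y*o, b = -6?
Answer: 9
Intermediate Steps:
a(y, o) = o*y
a(3, -1)*b - 9 = -1*3*(-6) - 9 = -3*(-6) - 9 = 18 - 9 = 9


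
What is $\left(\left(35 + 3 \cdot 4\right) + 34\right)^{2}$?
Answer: $6561$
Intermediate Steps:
$\left(\left(35 + 3 \cdot 4\right) + 34\right)^{2} = \left(\left(35 + 12\right) + 34\right)^{2} = \left(47 + 34\right)^{2} = 81^{2} = 6561$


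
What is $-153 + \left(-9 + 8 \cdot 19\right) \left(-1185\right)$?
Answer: $-169608$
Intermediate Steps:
$-153 + \left(-9 + 8 \cdot 19\right) \left(-1185\right) = -153 + \left(-9 + 152\right) \left(-1185\right) = -153 + 143 \left(-1185\right) = -153 - 169455 = -169608$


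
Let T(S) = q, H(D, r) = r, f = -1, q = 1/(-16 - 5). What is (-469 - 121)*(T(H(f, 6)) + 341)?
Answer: -4224400/21 ≈ -2.0116e+5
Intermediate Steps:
q = -1/21 (q = 1/(-21) = -1/21 ≈ -0.047619)
T(S) = -1/21
(-469 - 121)*(T(H(f, 6)) + 341) = (-469 - 121)*(-1/21 + 341) = -590*7160/21 = -4224400/21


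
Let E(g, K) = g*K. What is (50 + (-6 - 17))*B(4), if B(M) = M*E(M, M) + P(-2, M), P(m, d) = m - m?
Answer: 1728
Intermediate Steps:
P(m, d) = 0
E(g, K) = K*g
B(M) = M³ (B(M) = M*(M*M) + 0 = M*M² + 0 = M³ + 0 = M³)
(50 + (-6 - 17))*B(4) = (50 + (-6 - 17))*4³ = (50 - 23)*64 = 27*64 = 1728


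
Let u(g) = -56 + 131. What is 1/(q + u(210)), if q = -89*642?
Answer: -1/57063 ≈ -1.7524e-5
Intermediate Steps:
u(g) = 75
q = -57138
1/(q + u(210)) = 1/(-57138 + 75) = 1/(-57063) = -1/57063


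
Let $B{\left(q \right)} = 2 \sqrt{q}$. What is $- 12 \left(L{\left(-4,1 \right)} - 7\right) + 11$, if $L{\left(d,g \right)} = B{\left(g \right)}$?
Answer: $71$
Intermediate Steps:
$L{\left(d,g \right)} = 2 \sqrt{g}$
$- 12 \left(L{\left(-4,1 \right)} - 7\right) + 11 = - 12 \left(2 \sqrt{1} - 7\right) + 11 = - 12 \left(2 \cdot 1 - 7\right) + 11 = - 12 \left(2 - 7\right) + 11 = \left(-12\right) \left(-5\right) + 11 = 60 + 11 = 71$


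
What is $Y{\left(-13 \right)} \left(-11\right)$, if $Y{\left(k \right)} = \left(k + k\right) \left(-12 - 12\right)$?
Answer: $-6864$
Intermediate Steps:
$Y{\left(k \right)} = - 48 k$ ($Y{\left(k \right)} = 2 k \left(-24\right) = - 48 k$)
$Y{\left(-13 \right)} \left(-11\right) = \left(-48\right) \left(-13\right) \left(-11\right) = 624 \left(-11\right) = -6864$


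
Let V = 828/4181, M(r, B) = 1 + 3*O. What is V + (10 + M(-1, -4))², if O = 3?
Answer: 1673228/4181 ≈ 400.20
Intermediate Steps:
M(r, B) = 10 (M(r, B) = 1 + 3*3 = 1 + 9 = 10)
V = 828/4181 (V = 828*(1/4181) = 828/4181 ≈ 0.19804)
V + (10 + M(-1, -4))² = 828/4181 + (10 + 10)² = 828/4181 + 20² = 828/4181 + 400 = 1673228/4181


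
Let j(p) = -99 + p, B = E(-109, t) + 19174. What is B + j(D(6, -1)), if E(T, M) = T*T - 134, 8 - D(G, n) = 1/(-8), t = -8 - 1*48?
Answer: 246641/8 ≈ 30830.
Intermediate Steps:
t = -56 (t = -8 - 48 = -56)
D(G, n) = 65/8 (D(G, n) = 8 - 1/(-8) = 8 - 1*(-1/8) = 8 + 1/8 = 65/8)
E(T, M) = -134 + T**2 (E(T, M) = T**2 - 134 = -134 + T**2)
B = 30921 (B = (-134 + (-109)**2) + 19174 = (-134 + 11881) + 19174 = 11747 + 19174 = 30921)
B + j(D(6, -1)) = 30921 + (-99 + 65/8) = 30921 - 727/8 = 246641/8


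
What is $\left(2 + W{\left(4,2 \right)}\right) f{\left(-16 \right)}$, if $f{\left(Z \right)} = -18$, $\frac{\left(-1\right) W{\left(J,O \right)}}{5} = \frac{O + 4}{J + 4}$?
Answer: $\frac{63}{2} \approx 31.5$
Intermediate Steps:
$W{\left(J,O \right)} = - \frac{5 \left(4 + O\right)}{4 + J}$ ($W{\left(J,O \right)} = - 5 \frac{O + 4}{J + 4} = - 5 \frac{4 + O}{4 + J} = - \frac{5 \left(4 + O\right)}{4 + J}$)
$\left(2 + W{\left(4,2 \right)}\right) f{\left(-16 \right)} = \left(2 + \frac{5 \left(-4 - 2\right)}{4 + 4}\right) \left(-18\right) = \left(2 + \frac{5 \left(-4 - 2\right)}{8}\right) \left(-18\right) = \left(2 + 5 \cdot \frac{1}{8} \left(-6\right)\right) \left(-18\right) = \left(2 - \frac{15}{4}\right) \left(-18\right) = \left(- \frac{7}{4}\right) \left(-18\right) = \frac{63}{2}$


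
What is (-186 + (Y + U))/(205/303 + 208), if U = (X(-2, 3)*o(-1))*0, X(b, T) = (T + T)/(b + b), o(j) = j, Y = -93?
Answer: -84537/63229 ≈ -1.3370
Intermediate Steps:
X(b, T) = T/b (X(b, T) = (2*T)/((2*b)) = (2*T)*(1/(2*b)) = T/b)
U = 0 (U = ((3/(-2))*(-1))*0 = ((3*(-½))*(-1))*0 = -3/2*(-1)*0 = (3/2)*0 = 0)
(-186 + (Y + U))/(205/303 + 208) = (-186 + (-93 + 0))/(205/303 + 208) = (-186 - 93)/(205*(1/303) + 208) = -279/(205/303 + 208) = -279/63229/303 = -279*303/63229 = -84537/63229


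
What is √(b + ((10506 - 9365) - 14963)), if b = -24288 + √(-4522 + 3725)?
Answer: √(-38110 + I*√797) ≈ 0.0723 + 195.22*I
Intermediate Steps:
b = -24288 + I*√797 (b = -24288 + √(-797) = -24288 + I*√797 ≈ -24288.0 + 28.231*I)
√(b + ((10506 - 9365) - 14963)) = √((-24288 + I*√797) + ((10506 - 9365) - 14963)) = √((-24288 + I*√797) + (1141 - 14963)) = √((-24288 + I*√797) - 13822) = √(-38110 + I*√797)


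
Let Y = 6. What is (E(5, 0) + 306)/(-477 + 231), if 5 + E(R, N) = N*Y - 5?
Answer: -148/123 ≈ -1.2033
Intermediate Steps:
E(R, N) = -10 + 6*N (E(R, N) = -5 + (N*6 - 5) = -5 + (6*N - 5) = -5 + (-5 + 6*N) = -10 + 6*N)
(E(5, 0) + 306)/(-477 + 231) = ((-10 + 6*0) + 306)/(-477 + 231) = ((-10 + 0) + 306)/(-246) = (-10 + 306)*(-1/246) = 296*(-1/246) = -148/123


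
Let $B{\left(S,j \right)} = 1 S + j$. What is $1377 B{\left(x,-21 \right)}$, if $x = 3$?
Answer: $-24786$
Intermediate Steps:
$B{\left(S,j \right)} = S + j$
$1377 B{\left(x,-21 \right)} = 1377 \left(3 - 21\right) = 1377 \left(-18\right) = -24786$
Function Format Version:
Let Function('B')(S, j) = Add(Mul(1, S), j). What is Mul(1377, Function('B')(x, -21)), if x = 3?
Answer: -24786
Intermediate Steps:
Function('B')(S, j) = Add(S, j)
Mul(1377, Function('B')(x, -21)) = Mul(1377, Add(3, -21)) = Mul(1377, -18) = -24786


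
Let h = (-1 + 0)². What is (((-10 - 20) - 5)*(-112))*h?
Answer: 3920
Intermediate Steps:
h = 1 (h = (-1)² = 1)
(((-10 - 20) - 5)*(-112))*h = (((-10 - 20) - 5)*(-112))*1 = ((-30 - 5)*(-112))*1 = -35*(-112)*1 = 3920*1 = 3920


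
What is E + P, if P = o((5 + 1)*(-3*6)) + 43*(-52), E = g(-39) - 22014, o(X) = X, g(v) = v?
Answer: -24397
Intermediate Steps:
E = -22053 (E = -39 - 22014 = -22053)
P = -2344 (P = (5 + 1)*(-3*6) + 43*(-52) = 6*(-18) - 2236 = -108 - 2236 = -2344)
E + P = -22053 - 2344 = -24397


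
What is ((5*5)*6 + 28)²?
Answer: 31684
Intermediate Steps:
((5*5)*6 + 28)² = (25*6 + 28)² = (150 + 28)² = 178² = 31684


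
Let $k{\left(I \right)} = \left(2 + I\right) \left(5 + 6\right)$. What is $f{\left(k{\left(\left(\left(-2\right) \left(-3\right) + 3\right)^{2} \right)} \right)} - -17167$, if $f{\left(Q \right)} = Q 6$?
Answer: $22645$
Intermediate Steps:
$k{\left(I \right)} = 22 + 11 I$ ($k{\left(I \right)} = \left(2 + I\right) 11 = 22 + 11 I$)
$f{\left(Q \right)} = 6 Q$
$f{\left(k{\left(\left(\left(-2\right) \left(-3\right) + 3\right)^{2} \right)} \right)} - -17167 = 6 \left(22 + 11 \left(\left(-2\right) \left(-3\right) + 3\right)^{2}\right) - -17167 = 6 \left(22 + 11 \left(6 + 3\right)^{2}\right) + 17167 = 6 \left(22 + 11 \cdot 9^{2}\right) + 17167 = 6 \left(22 + 11 \cdot 81\right) + 17167 = 6 \left(22 + 891\right) + 17167 = 6 \cdot 913 + 17167 = 5478 + 17167 = 22645$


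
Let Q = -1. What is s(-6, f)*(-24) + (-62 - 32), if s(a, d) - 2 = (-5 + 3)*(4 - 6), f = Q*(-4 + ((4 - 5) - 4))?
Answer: -238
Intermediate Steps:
f = 9 (f = -(-4 + ((4 - 5) - 4)) = -(-4 + (-1 - 4)) = -(-4 - 5) = -1*(-9) = 9)
s(a, d) = 6 (s(a, d) = 2 + (-5 + 3)*(4 - 6) = 2 - 2*(-2) = 2 + 4 = 6)
s(-6, f)*(-24) + (-62 - 32) = 6*(-24) + (-62 - 32) = -144 - 94 = -238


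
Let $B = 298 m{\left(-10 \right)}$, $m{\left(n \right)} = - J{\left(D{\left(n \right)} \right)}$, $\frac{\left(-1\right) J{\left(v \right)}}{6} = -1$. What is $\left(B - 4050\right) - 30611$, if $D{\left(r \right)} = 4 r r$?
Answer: $-36449$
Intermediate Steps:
$D{\left(r \right)} = 4 r^{2}$
$J{\left(v \right)} = 6$ ($J{\left(v \right)} = \left(-6\right) \left(-1\right) = 6$)
$m{\left(n \right)} = -6$ ($m{\left(n \right)} = \left(-1\right) 6 = -6$)
$B = -1788$ ($B = 298 \left(-6\right) = -1788$)
$\left(B - 4050\right) - 30611 = \left(-1788 - 4050\right) - 30611 = -5838 - 30611 = -36449$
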